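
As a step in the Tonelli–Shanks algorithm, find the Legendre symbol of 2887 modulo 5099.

(2887/5099)
  = -(5099/2887)    [QR: both ≡ 3 mod 4, sign flips]
  = -(2212/2887)    [5099 ≡ 2212 mod 2887]
  = -(553/2887)    [2887 ≡ 7 mod 8 ⇒ (2/2887)^2 = +1]
  = -(2887/553)    [QR: 553 ≡ 1 mod 4, sign kept]
  = -(122/553)    [2887 ≡ 122 mod 553]
  = -(61/553)    [553 ≡ 1 mod 8 ⇒ (2/553) = +1]
  = -(553/61)    [QR: 61 ≡ 1 mod 4, sign kept]
  = -(4/61)    [553 ≡ 4 mod 61]
  = -(1/61)    [61 ≡ 5 mod 8 ⇒ (2/61)^2 = +1]
  = -1    [(1/61) = 1]

-1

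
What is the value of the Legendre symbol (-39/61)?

(-39/61)
  = (39/61)    [61 ≡ 1 mod 4 ⇒ (-1/61) = +1]
  = (61/39)    [QR: 61 ≡ 1 mod 4, sign kept]
  = (22/39)    [61 ≡ 22 mod 39]
  = (11/39)    [39 ≡ 7 mod 8 ⇒ (2/39) = +1]
  = -(39/11)    [QR: both ≡ 3 mod 4, sign flips]
  = -(6/11)    [39 ≡ 6 mod 11]
  = (3/11)    [11 ≡ 3 mod 8 ⇒ (2/11) = -1]
  = -(11/3)    [QR: both ≡ 3 mod 4, sign flips]
  = -(2/3)    [11 ≡ 2 mod 3]
  = (1/3)    [3 ≡ 3 mod 8 ⇒ (2/3) = -1]
  = 1    [(1/3) = 1]

1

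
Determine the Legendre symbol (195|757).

-1

757 ≡ 1 (mod 4), so quadratic reciprocity gives (195|757) = (757|195). Reduce: 757 ≡ 172 (mod 195). Now have (172|195).
Factor out 2: 172 = 2^2·43. Since 195 ≡ 3 (mod 8), (2|195) = -1, and (2|195)^2 = +1. Now have (43|195).
Both 43 ≡ 3 and 195 ≡ 3 (mod 4), so reciprocity gives (43|195) = -(195|43). Reduce: 195 ≡ 23 (mod 43). Now have -(23|43).
Both 23 ≡ 3 and 43 ≡ 3 (mod 4), so reciprocity gives (23|43) = -(43|23). Reduce: 43 ≡ 20 (mod 23). Now have (20|23).
Factor out 2: 20 = 2^2·5. Since 23 ≡ 7 (mod 8), (2|23) = +1, and (2|23)^2 = +1. Now have (5|23).
5 ≡ 1 (mod 4), so quadratic reciprocity gives (5|23) = (23|5). Reduce: 23 ≡ 3 (mod 5). Now have (3|5).
5 ≡ 1 (mod 4), so quadratic reciprocity gives (3|5) = (5|3). Reduce: 5 ≡ 2 (mod 3). Now have (2|3).
Factor out 2: 2 = 2. Since 3 ≡ 3 (mod 8), (2|3) = -1. Now have -(1|3).
(1|3) = 1. Collecting the sign factors: -1.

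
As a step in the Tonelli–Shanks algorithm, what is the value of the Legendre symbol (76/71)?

1

(76/71)
  = (5/71)    [76 ≡ 5 mod 71]
  = (71/5)    [QR: 5 ≡ 1 mod 4, sign kept]
  = (1/5)    [71 ≡ 1 mod 5]
  = 1    [(1/5) = 1]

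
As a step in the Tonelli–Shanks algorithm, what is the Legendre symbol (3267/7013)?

-1

(3267/7013)
  = (7013/3267)    [QR: 7013 ≡ 1 mod 4, sign kept]
  = (479/3267)    [7013 ≡ 479 mod 3267]
  = -(3267/479)    [QR: both ≡ 3 mod 4, sign flips]
  = -(393/479)    [3267 ≡ 393 mod 479]
  = -(479/393)    [QR: 393 ≡ 1 mod 4, sign kept]
  = -(86/393)    [479 ≡ 86 mod 393]
  = -(43/393)    [393 ≡ 1 mod 8 ⇒ (2/393) = +1]
  = -(393/43)    [QR: 393 ≡ 1 mod 4, sign kept]
  = -(6/43)    [393 ≡ 6 mod 43]
  = (3/43)    [43 ≡ 3 mod 8 ⇒ (2/43) = -1]
  = -(43/3)    [QR: both ≡ 3 mod 4, sign flips]
  = -(1/3)    [43 ≡ 1 mod 3]
  = -1    [(1/3) = 1]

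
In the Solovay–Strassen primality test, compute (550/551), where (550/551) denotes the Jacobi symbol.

(550/551)
  = (275/551)    [551 ≡ 7 mod 8 ⇒ (2/551) = +1]
  = -(551/275)    [QR: both ≡ 3 mod 4, sign flips]
  = -(1/275)    [551 ≡ 1 mod 275]
  = -1    [(1/275) = 1]

-1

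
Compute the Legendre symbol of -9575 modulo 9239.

(-9575/9239)
  = (8903/9239)    [-9575 ≡ 8903 mod 9239]
  = -(9239/8903)    [QR: both ≡ 3 mod 4, sign flips]
  = -(336/8903)    [9239 ≡ 336 mod 8903]
  = -(21/8903)    [8903 ≡ 7 mod 8 ⇒ (2/8903)^4 = +1]
  = -(8903/21)    [QR: 21 ≡ 1 mod 4, sign kept]
  = -(20/21)    [8903 ≡ 20 mod 21]
  = -(5/21)    [21 ≡ 5 mod 8 ⇒ (2/21)^2 = +1]
  = -(21/5)    [QR: 5 ≡ 1 mod 4, sign kept]
  = -(1/5)    [21 ≡ 1 mod 5]
  = -1    [(1/5) = 1]

-1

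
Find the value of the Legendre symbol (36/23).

1

Reduce the numerator: 36 ≡ 13 (mod 23), so (36/23) = (13/23).
13 ≡ 1 (mod 4), so quadratic reciprocity gives (13/23) = (23/13). Reduce: 23 ≡ 10 (mod 13). Now have (10/13).
Factor out 2: 10 = 2·5. Since 13 ≡ 5 (mod 8), (2/13) = -1. Now have -(5/13).
5 ≡ 1 (mod 4), so quadratic reciprocity gives (5/13) = (13/5). Reduce: 13 ≡ 3 (mod 5). Now have -(3/5).
5 ≡ 1 (mod 4), so quadratic reciprocity gives (3/5) = (5/3). Reduce: 5 ≡ 2 (mod 3). Now have -(2/3).
Factor out 2: 2 = 2. Since 3 ≡ 3 (mod 8), (2/3) = -1. Now have (1/3).
(1/3) = 1. Collecting the sign factors: 1.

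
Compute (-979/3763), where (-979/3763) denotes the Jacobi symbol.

(-979/3763)
  = (2784/3763)    [-979 ≡ 2784 mod 3763]
  = -(87/3763)    [3763 ≡ 3 mod 8 ⇒ (2/3763)^5 = -1]
  = (3763/87)    [QR: both ≡ 3 mod 4, sign flips]
  = (22/87)    [3763 ≡ 22 mod 87]
  = (11/87)    [87 ≡ 7 mod 8 ⇒ (2/87) = +1]
  = -(87/11)    [QR: both ≡ 3 mod 4, sign flips]
  = -(10/11)    [87 ≡ 10 mod 11]
  = (5/11)    [11 ≡ 3 mod 8 ⇒ (2/11) = -1]
  = (11/5)    [QR: 5 ≡ 1 mod 4, sign kept]
  = (1/5)    [11 ≡ 1 mod 5]
  = 1    [(1/5) = 1]

1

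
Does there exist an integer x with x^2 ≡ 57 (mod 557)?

57 ≡ 1 (mod 4), so quadratic reciprocity gives (57/557) = (557/57). Reduce: 557 ≡ 44 (mod 57). Now have (44/57).
Factor out 2: 44 = 2^2·11. Since 57 ≡ 1 (mod 8), (2/57) = +1, and (2/57)^2 = +1. Now have (11/57).
57 ≡ 1 (mod 4), so quadratic reciprocity gives (11/57) = (57/11). Reduce: 57 ≡ 2 (mod 11). Now have (2/11).
Factor out 2: 2 = 2. Since 11 ≡ 3 (mod 8), (2/11) = -1. Now have -(1/11).
(1/11) = 1. Collecting the sign factors: -1.
(57/557) = -1, and 557 is prime, so 57 is not a quadratic residue mod 557.

no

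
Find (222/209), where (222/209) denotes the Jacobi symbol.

Reduce the numerator: 222 ≡ 13 (mod 209), so (222/209) = (13/209).
13 ≡ 1 (mod 4), so quadratic reciprocity gives (13/209) = (209/13). Reduce: 209 ≡ 1 (mod 13). Now have (1/13).
(1/13) = 1. Collecting the sign factors: 1.

1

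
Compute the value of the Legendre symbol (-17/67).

Pull out -1: (-17/67) = (-1/67)·(17/67). Since 67 ≡ 3 (mod 4), (-1/67) = -1. Now have -(17/67).
17 ≡ 1 (mod 4), so quadratic reciprocity gives (17/67) = (67/17). Reduce: 67 ≡ 16 (mod 17). Now have -(16/17).
Factor out 2: 16 = 2^4. Since 17 ≡ 1 (mod 8), (2/17) = +1, and (2/17)^4 = +1. Now have -(1/17).
(1/17) = 1. Collecting the sign factors: -1.

-1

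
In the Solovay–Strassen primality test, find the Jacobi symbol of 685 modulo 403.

(685/403)
  = (282/403)    [685 ≡ 282 mod 403]
  = -(141/403)    [403 ≡ 3 mod 8 ⇒ (2/403) = -1]
  = -(403/141)    [QR: 141 ≡ 1 mod 4, sign kept]
  = -(121/141)    [403 ≡ 121 mod 141]
  = -(141/121)    [QR: 121 ≡ 1 mod 4, sign kept]
  = -(20/121)    [141 ≡ 20 mod 121]
  = -(5/121)    [121 ≡ 1 mod 8 ⇒ (2/121)^2 = +1]
  = -(121/5)    [QR: 5 ≡ 1 mod 4, sign kept]
  = -(1/5)    [121 ≡ 1 mod 5]
  = -1    [(1/5) = 1]

-1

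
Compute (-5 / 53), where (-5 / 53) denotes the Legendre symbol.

-1

Reduce the numerator: -5 ≡ 48 (mod 53), so (-5 / 53) = (48 / 53).
Factor out 2: 48 = 2^4·3. Since 53 ≡ 5 (mod 8), (2 / 53) = -1, and (2 / 53)^4 = +1. Now have (3 / 53).
53 ≡ 1 (mod 4), so quadratic reciprocity gives (3 / 53) = (53 / 3). Reduce: 53 ≡ 2 (mod 3). Now have (2 / 3).
Factor out 2: 2 = 2. Since 3 ≡ 3 (mod 8), (2 / 3) = -1. Now have -(1 / 3).
(1 / 3) = 1. Collecting the sign factors: -1.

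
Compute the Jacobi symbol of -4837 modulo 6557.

1

Pull out -1: (-4837/6557) = (-1/6557)·(4837/6557). Since 6557 ≡ 1 (mod 4), (-1/6557) = +1. Now have (4837/6557).
4837 ≡ 1 (mod 4), so quadratic reciprocity gives (4837/6557) = (6557/4837). Reduce: 6557 ≡ 1720 (mod 4837). Now have (1720/4837).
Factor out 2: 1720 = 2^3·215. Since 4837 ≡ 5 (mod 8), (2/4837) = -1, and (2/4837)^3 = -1. Now have -(215/4837).
4837 ≡ 1 (mod 4), so quadratic reciprocity gives (215/4837) = (4837/215). Reduce: 4837 ≡ 107 (mod 215). Now have -(107/215).
Both 107 ≡ 3 and 215 ≡ 3 (mod 4), so reciprocity gives (107/215) = -(215/107). Reduce: 215 ≡ 1 (mod 107). Now have (1/107).
(1/107) = 1. Collecting the sign factors: 1.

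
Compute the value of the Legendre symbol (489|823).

(489|823)
  = (823|489)    [QR: 489 ≡ 1 mod 4, sign kept]
  = (334|489)    [823 ≡ 334 mod 489]
  = (167|489)    [489 ≡ 1 mod 8 ⇒ (2|489) = +1]
  = (489|167)    [QR: 489 ≡ 1 mod 4, sign kept]
  = (155|167)    [489 ≡ 155 mod 167]
  = -(167|155)    [QR: both ≡ 3 mod 4, sign flips]
  = -(12|155)    [167 ≡ 12 mod 155]
  = -(3|155)    [155 ≡ 3 mod 8 ⇒ (2|155)^2 = +1]
  = (155|3)    [QR: both ≡ 3 mod 4, sign flips]
  = (2|3)    [155 ≡ 2 mod 3]
  = -(1|3)    [3 ≡ 3 mod 8 ⇒ (2|3) = -1]
  = -1    [(1|3) = 1]

-1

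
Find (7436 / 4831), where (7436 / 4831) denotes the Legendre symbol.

Reduce the numerator: 7436 ≡ 2605 (mod 4831), so (7436 / 4831) = (2605 / 4831).
2605 ≡ 1 (mod 4), so quadratic reciprocity gives (2605 / 4831) = (4831 / 2605). Reduce: 4831 ≡ 2226 (mod 2605). Now have (2226 / 2605).
Factor out 2: 2226 = 2·1113. Since 2605 ≡ 5 (mod 8), (2 / 2605) = -1. Now have -(1113 / 2605).
1113 ≡ 1 (mod 4), so quadratic reciprocity gives (1113 / 2605) = (2605 / 1113). Reduce: 2605 ≡ 379 (mod 1113). Now have -(379 / 1113).
1113 ≡ 1 (mod 4), so quadratic reciprocity gives (379 / 1113) = (1113 / 379). Reduce: 1113 ≡ 355 (mod 379). Now have -(355 / 379).
Both 355 ≡ 3 and 379 ≡ 3 (mod 4), so reciprocity gives (355 / 379) = -(379 / 355). Reduce: 379 ≡ 24 (mod 355). Now have (24 / 355).
Factor out 2: 24 = 2^3·3. Since 355 ≡ 3 (mod 8), (2 / 355) = -1, and (2 / 355)^3 = -1. Now have -(3 / 355).
Both 3 ≡ 3 and 355 ≡ 3 (mod 4), so reciprocity gives (3 / 355) = -(355 / 3). Reduce: 355 ≡ 1 (mod 3). Now have (1 / 3).
(1 / 3) = 1. Collecting the sign factors: 1.

1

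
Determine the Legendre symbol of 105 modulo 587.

(105|587)
  = (587|105)    [QR: 105 ≡ 1 mod 4, sign kept]
  = (62|105)    [587 ≡ 62 mod 105]
  = (31|105)    [105 ≡ 1 mod 8 ⇒ (2|105) = +1]
  = (105|31)    [QR: 105 ≡ 1 mod 4, sign kept]
  = (12|31)    [105 ≡ 12 mod 31]
  = (3|31)    [31 ≡ 7 mod 8 ⇒ (2|31)^2 = +1]
  = -(31|3)    [QR: both ≡ 3 mod 4, sign flips]
  = -(1|3)    [31 ≡ 1 mod 3]
  = -1    [(1|3) = 1]

-1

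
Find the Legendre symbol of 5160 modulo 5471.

Factor out 2: 5160 = 2^3·645. Since 5471 ≡ 7 (mod 8), (2 / 5471) = +1, and (2 / 5471)^3 = +1. Now have (645 / 5471).
645 ≡ 1 (mod 4), so quadratic reciprocity gives (645 / 5471) = (5471 / 645). Reduce: 5471 ≡ 311 (mod 645). Now have (311 / 645).
645 ≡ 1 (mod 4), so quadratic reciprocity gives (311 / 645) = (645 / 311). Reduce: 645 ≡ 23 (mod 311). Now have (23 / 311).
Both 23 ≡ 3 and 311 ≡ 3 (mod 4), so reciprocity gives (23 / 311) = -(311 / 23). Reduce: 311 ≡ 12 (mod 23). Now have -(12 / 23).
Factor out 2: 12 = 2^2·3. Since 23 ≡ 7 (mod 8), (2 / 23) = +1, and (2 / 23)^2 = +1. Now have -(3 / 23).
Both 3 ≡ 3 and 23 ≡ 3 (mod 4), so reciprocity gives (3 / 23) = -(23 / 3). Reduce: 23 ≡ 2 (mod 3). Now have (2 / 3).
Factor out 2: 2 = 2. Since 3 ≡ 3 (mod 8), (2 / 3) = -1. Now have -(1 / 3).
(1 / 3) = 1. Collecting the sign factors: -1.

-1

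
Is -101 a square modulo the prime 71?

no

(-101/71)
  = (41/71)    [-101 ≡ 41 mod 71]
  = (71/41)    [QR: 41 ≡ 1 mod 4, sign kept]
  = (30/41)    [71 ≡ 30 mod 41]
  = (15/41)    [41 ≡ 1 mod 8 ⇒ (2/41) = +1]
  = (41/15)    [QR: 41 ≡ 1 mod 4, sign kept]
  = (11/15)    [41 ≡ 11 mod 15]
  = -(15/11)    [QR: both ≡ 3 mod 4, sign flips]
  = -(4/11)    [15 ≡ 4 mod 11]
  = -(1/11)    [11 ≡ 3 mod 8 ⇒ (2/11)^2 = +1]
  = -1    [(1/11) = 1]
The Legendre symbol is -1, so x^2 ≡ -101 (mod 71) has no solution.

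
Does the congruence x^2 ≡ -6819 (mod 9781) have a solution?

no

Pull out -1: (-6819|9781) = (-1|9781)·(6819|9781). Since 9781 ≡ 1 (mod 4), (-1|9781) = +1. Now have (6819|9781).
9781 ≡ 1 (mod 4), so quadratic reciprocity gives (6819|9781) = (9781|6819). Reduce: 9781 ≡ 2962 (mod 6819). Now have (2962|6819).
Factor out 2: 2962 = 2·1481. Since 6819 ≡ 3 (mod 8), (2|6819) = -1. Now have -(1481|6819).
1481 ≡ 1 (mod 4), so quadratic reciprocity gives (1481|6819) = (6819|1481). Reduce: 6819 ≡ 895 (mod 1481). Now have -(895|1481).
1481 ≡ 1 (mod 4), so quadratic reciprocity gives (895|1481) = (1481|895). Reduce: 1481 ≡ 586 (mod 895). Now have -(586|895).
Factor out 2: 586 = 2·293. Since 895 ≡ 7 (mod 8), (2|895) = +1. Now have -(293|895).
293 ≡ 1 (mod 4), so quadratic reciprocity gives (293|895) = (895|293). Reduce: 895 ≡ 16 (mod 293). Now have -(16|293).
Factor out 2: 16 = 2^4. Since 293 ≡ 5 (mod 8), (2|293) = -1, and (2|293)^4 = +1. Now have -(1|293).
(1|293) = 1. Collecting the sign factors: -1.
The Legendre symbol is -1, so x^2 ≡ -6819 (mod 9781) has no solution.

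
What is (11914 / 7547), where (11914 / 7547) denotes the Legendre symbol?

-1

(11914 / 7547)
  = (4367 / 7547)    [11914 ≡ 4367 mod 7547]
  = -(7547 / 4367)    [QR: both ≡ 3 mod 4, sign flips]
  = -(3180 / 4367)    [7547 ≡ 3180 mod 4367]
  = -(795 / 4367)    [4367 ≡ 7 mod 8 ⇒ (2 / 4367)^2 = +1]
  = (4367 / 795)    [QR: both ≡ 3 mod 4, sign flips]
  = (392 / 795)    [4367 ≡ 392 mod 795]
  = -(49 / 795)    [795 ≡ 3 mod 8 ⇒ (2 / 795)^3 = -1]
  = -(795 / 49)    [QR: 49 ≡ 1 mod 4, sign kept]
  = -(11 / 49)    [795 ≡ 11 mod 49]
  = -(49 / 11)    [QR: 49 ≡ 1 mod 4, sign kept]
  = -(5 / 11)    [49 ≡ 5 mod 11]
  = -(11 / 5)    [QR: 5 ≡ 1 mod 4, sign kept]
  = -(1 / 5)    [11 ≡ 1 mod 5]
  = -1    [(1 / 5) = 1]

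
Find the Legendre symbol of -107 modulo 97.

-1

(-107|97)
  = (87|97)    [-107 ≡ 87 mod 97]
  = (97|87)    [QR: 97 ≡ 1 mod 4, sign kept]
  = (10|87)    [97 ≡ 10 mod 87]
  = (5|87)    [87 ≡ 7 mod 8 ⇒ (2|87) = +1]
  = (87|5)    [QR: 5 ≡ 1 mod 4, sign kept]
  = (2|5)    [87 ≡ 2 mod 5]
  = -(1|5)    [5 ≡ 5 mod 8 ⇒ (2|5) = -1]
  = -1    [(1|5) = 1]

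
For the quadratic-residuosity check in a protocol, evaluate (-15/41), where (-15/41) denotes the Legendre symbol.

Pull out -1: (-15/41) = (-1/41)·(15/41). Since 41 ≡ 1 (mod 4), (-1/41) = +1. Now have (15/41).
41 ≡ 1 (mod 4), so quadratic reciprocity gives (15/41) = (41/15). Reduce: 41 ≡ 11 (mod 15). Now have (11/15).
Both 11 ≡ 3 and 15 ≡ 3 (mod 4), so reciprocity gives (11/15) = -(15/11). Reduce: 15 ≡ 4 (mod 11). Now have -(4/11).
Factor out 2: 4 = 2^2. Since 11 ≡ 3 (mod 8), (2/11) = -1, and (2/11)^2 = +1. Now have -(1/11).
(1/11) = 1. Collecting the sign factors: -1.

-1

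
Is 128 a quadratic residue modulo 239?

(128/239)
  = (1/239)    [239 ≡ 7 mod 8 ⇒ (2/239)^7 = +1]
  = 1    [(1/239) = 1]
(128/239) = 1, and 239 is prime, so 128 is a quadratic residue mod 239.

yes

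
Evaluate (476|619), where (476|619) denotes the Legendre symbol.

(476|619)
  = (119|619)    [619 ≡ 3 mod 8 ⇒ (2|619)^2 = +1]
  = -(619|119)    [QR: both ≡ 3 mod 4, sign flips]
  = -(24|119)    [619 ≡ 24 mod 119]
  = -(3|119)    [119 ≡ 7 mod 8 ⇒ (2|119)^3 = +1]
  = (119|3)    [QR: both ≡ 3 mod 4, sign flips]
  = (2|3)    [119 ≡ 2 mod 3]
  = -(1|3)    [3 ≡ 3 mod 8 ⇒ (2|3) = -1]
  = -1    [(1|3) = 1]

-1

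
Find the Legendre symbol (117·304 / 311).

-1

By multiplicativity, (117·304 / 311) = (117 / 311)·(304 / 311).
First factor (117 / 311):
(117 / 311)
  = (311 / 117)    [QR: 117 ≡ 1 mod 4, sign kept]
  = (77 / 117)    [311 ≡ 77 mod 117]
  = (117 / 77)    [QR: 77 ≡ 1 mod 4, sign kept]
  = (40 / 77)    [117 ≡ 40 mod 77]
  = -(5 / 77)    [77 ≡ 5 mod 8 ⇒ (2 / 77)^3 = -1]
  = -(77 / 5)    [QR: 5 ≡ 1 mod 4, sign kept]
  = -(2 / 5)    [77 ≡ 2 mod 5]
  = (1 / 5)    [5 ≡ 5 mod 8 ⇒ (2 / 5) = -1]
  = 1    [(1 / 5) = 1]
Second factor (304 / 311):
(304 / 311)
  = (19 / 311)    [311 ≡ 7 mod 8 ⇒ (2 / 311)^4 = +1]
  = -(311 / 19)    [QR: both ≡ 3 mod 4, sign flips]
  = -(7 / 19)    [311 ≡ 7 mod 19]
  = (19 / 7)    [QR: both ≡ 3 mod 4, sign flips]
  = (5 / 7)    [19 ≡ 5 mod 7]
  = (7 / 5)    [QR: 5 ≡ 1 mod 4, sign kept]
  = (2 / 5)    [7 ≡ 2 mod 5]
  = -(1 / 5)    [5 ≡ 5 mod 8 ⇒ (2 / 5) = -1]
  = -1    [(1 / 5) = 1]
Product: (1)·(-1) = -1.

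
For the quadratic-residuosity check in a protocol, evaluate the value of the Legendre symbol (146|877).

-1

(146|877)
  = -(73|877)    [877 ≡ 5 mod 8 ⇒ (2|877) = -1]
  = -(877|73)    [QR: 73 ≡ 1 mod 4, sign kept]
  = -(1|73)    [877 ≡ 1 mod 73]
  = -1    [(1|73) = 1]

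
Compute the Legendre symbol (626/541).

-1

Reduce the numerator: 626 ≡ 85 (mod 541), so (626/541) = (85/541).
85 ≡ 1 (mod 4), so quadratic reciprocity gives (85/541) = (541/85). Reduce: 541 ≡ 31 (mod 85). Now have (31/85).
85 ≡ 1 (mod 4), so quadratic reciprocity gives (31/85) = (85/31). Reduce: 85 ≡ 23 (mod 31). Now have (23/31).
Both 23 ≡ 3 and 31 ≡ 3 (mod 4), so reciprocity gives (23/31) = -(31/23). Reduce: 31 ≡ 8 (mod 23). Now have -(8/23).
Factor out 2: 8 = 2^3. Since 23 ≡ 7 (mod 8), (2/23) = +1, and (2/23)^3 = +1. Now have -(1/23).
(1/23) = 1. Collecting the sign factors: -1.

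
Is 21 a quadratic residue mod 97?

no

(21/97)
  = (97/21)    [QR: 21 ≡ 1 mod 4, sign kept]
  = (13/21)    [97 ≡ 13 mod 21]
  = (21/13)    [QR: 13 ≡ 1 mod 4, sign kept]
  = (8/13)    [21 ≡ 8 mod 13]
  = -(1/13)    [13 ≡ 5 mod 8 ⇒ (2/13)^3 = -1]
  = -1    [(1/13) = 1]
(21/97) = -1, and 97 is prime, so 21 is not a quadratic residue mod 97.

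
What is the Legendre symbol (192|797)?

-1

(192|797)
  = (3|797)    [797 ≡ 5 mod 8 ⇒ (2|797)^6 = +1]
  = (797|3)    [QR: 797 ≡ 1 mod 4, sign kept]
  = (2|3)    [797 ≡ 2 mod 3]
  = -(1|3)    [3 ≡ 3 mod 8 ⇒ (2|3) = -1]
  = -1    [(1|3) = 1]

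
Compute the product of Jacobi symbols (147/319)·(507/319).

By multiplicativity, (147·507/319) = (147/319)·(507/319).
First factor (147/319):
Both 147 ≡ 3 and 319 ≡ 3 (mod 4), so reciprocity gives (147/319) = -(319/147). Reduce: 319 ≡ 25 (mod 147). Now have -(25/147).
25 ≡ 1 (mod 4), so quadratic reciprocity gives (25/147) = (147/25). Reduce: 147 ≡ 22 (mod 25). Now have -(22/25).
Factor out 2: 22 = 2·11. Since 25 ≡ 1 (mod 8), (2/25) = +1. Now have -(11/25).
25 ≡ 1 (mod 4), so quadratic reciprocity gives (11/25) = (25/11). Reduce: 25 ≡ 3 (mod 11). Now have -(3/11).
Both 3 ≡ 3 and 11 ≡ 3 (mod 4), so reciprocity gives (3/11) = -(11/3). Reduce: 11 ≡ 2 (mod 3). Now have (2/3).
Factor out 2: 2 = 2. Since 3 ≡ 3 (mod 8), (2/3) = -1. Now have -(1/3).
(1/3) = 1. Collecting the sign factors: -1.
Second factor (507/319):
Reduce the numerator: 507 ≡ 188 (mod 319), so (507/319) = (188/319).
Factor out 2: 188 = 2^2·47. Since 319 ≡ 7 (mod 8), (2/319) = +1, and (2/319)^2 = +1. Now have (47/319).
Both 47 ≡ 3 and 319 ≡ 3 (mod 4), so reciprocity gives (47/319) = -(319/47). Reduce: 319 ≡ 37 (mod 47). Now have -(37/47).
37 ≡ 1 (mod 4), so quadratic reciprocity gives (37/47) = (47/37). Reduce: 47 ≡ 10 (mod 37). Now have -(10/37).
Factor out 2: 10 = 2·5. Since 37 ≡ 5 (mod 8), (2/37) = -1. Now have (5/37).
5 ≡ 1 (mod 4), so quadratic reciprocity gives (5/37) = (37/5). Reduce: 37 ≡ 2 (mod 5). Now have (2/5).
Factor out 2: 2 = 2. Since 5 ≡ 5 (mod 8), (2/5) = -1. Now have -(1/5).
(1/5) = 1. Collecting the sign factors: -1.
Product: (-1)·(-1) = 1.

1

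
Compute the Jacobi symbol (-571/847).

-1

Reduce the numerator: -571 ≡ 276 (mod 847), so (-571/847) = (276/847).
Factor out 2: 276 = 2^2·69. Since 847 ≡ 7 (mod 8), (2/847) = +1, and (2/847)^2 = +1. Now have (69/847).
69 ≡ 1 (mod 4), so quadratic reciprocity gives (69/847) = (847/69). Reduce: 847 ≡ 19 (mod 69). Now have (19/69).
69 ≡ 1 (mod 4), so quadratic reciprocity gives (19/69) = (69/19). Reduce: 69 ≡ 12 (mod 19). Now have (12/19).
Factor out 2: 12 = 2^2·3. Since 19 ≡ 3 (mod 8), (2/19) = -1, and (2/19)^2 = +1. Now have (3/19).
Both 3 ≡ 3 and 19 ≡ 3 (mod 4), so reciprocity gives (3/19) = -(19/3). Reduce: 19 ≡ 1 (mod 3). Now have -(1/3).
(1/3) = 1. Collecting the sign factors: -1.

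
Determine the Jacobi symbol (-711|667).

-1

Reduce the numerator: -711 ≡ 623 (mod 667), so (-711|667) = (623|667).
Both 623 ≡ 3 and 667 ≡ 3 (mod 4), so reciprocity gives (623|667) = -(667|623). Reduce: 667 ≡ 44 (mod 623). Now have -(44|623).
Factor out 2: 44 = 2^2·11. Since 623 ≡ 7 (mod 8), (2|623) = +1, and (2|623)^2 = +1. Now have -(11|623).
Both 11 ≡ 3 and 623 ≡ 3 (mod 4), so reciprocity gives (11|623) = -(623|11). Reduce: 623 ≡ 7 (mod 11). Now have (7|11).
Both 7 ≡ 3 and 11 ≡ 3 (mod 4), so reciprocity gives (7|11) = -(11|7). Reduce: 11 ≡ 4 (mod 7). Now have -(4|7).
Factor out 2: 4 = 2^2. Since 7 ≡ 7 (mod 8), (2|7) = +1, and (2|7)^2 = +1. Now have -(1|7).
(1|7) = 1. Collecting the sign factors: -1.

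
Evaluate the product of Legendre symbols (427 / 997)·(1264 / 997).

By multiplicativity, (427·1264 / 997) = (427 / 997)·(1264 / 997).
First factor (427 / 997):
997 ≡ 1 (mod 4), so quadratic reciprocity gives (427 / 997) = (997 / 427). Reduce: 997 ≡ 143 (mod 427). Now have (143 / 427).
Both 143 ≡ 3 and 427 ≡ 3 (mod 4), so reciprocity gives (143 / 427) = -(427 / 143). Reduce: 427 ≡ 141 (mod 143). Now have -(141 / 143).
141 ≡ 1 (mod 4), so quadratic reciprocity gives (141 / 143) = (143 / 141). Reduce: 143 ≡ 2 (mod 141). Now have -(2 / 141).
Factor out 2: 2 = 2. Since 141 ≡ 5 (mod 8), (2 / 141) = -1. Now have (1 / 141).
(1 / 141) = 1. Collecting the sign factors: 1.
Second factor (1264 / 997):
Reduce the numerator: 1264 ≡ 267 (mod 997), so (1264 / 997) = (267 / 997).
997 ≡ 1 (mod 4), so quadratic reciprocity gives (267 / 997) = (997 / 267). Reduce: 997 ≡ 196 (mod 267). Now have (196 / 267).
Factor out 2: 196 = 2^2·49. Since 267 ≡ 3 (mod 8), (2 / 267) = -1, and (2 / 267)^2 = +1. Now have (49 / 267).
49 ≡ 1 (mod 4), so quadratic reciprocity gives (49 / 267) = (267 / 49). Reduce: 267 ≡ 22 (mod 49). Now have (22 / 49).
Factor out 2: 22 = 2·11. Since 49 ≡ 1 (mod 8), (2 / 49) = +1. Now have (11 / 49).
49 ≡ 1 (mod 4), so quadratic reciprocity gives (11 / 49) = (49 / 11). Reduce: 49 ≡ 5 (mod 11). Now have (5 / 11).
5 ≡ 1 (mod 4), so quadratic reciprocity gives (5 / 11) = (11 / 5). Reduce: 11 ≡ 1 (mod 5). Now have (1 / 5).
(1 / 5) = 1. Collecting the sign factors: 1.
Product: (1)·(1) = 1.

1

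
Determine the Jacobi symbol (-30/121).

1

Pull out -1: (-30/121) = (-1/121)·(30/121). Since 121 ≡ 1 (mod 4), (-1/121) = +1. Now have (30/121).
Factor out 2: 30 = 2·15. Since 121 ≡ 1 (mod 8), (2/121) = +1. Now have (15/121).
121 ≡ 1 (mod 4), so quadratic reciprocity gives (15/121) = (121/15). Reduce: 121 ≡ 1 (mod 15). Now have (1/15).
(1/15) = 1. Collecting the sign factors: 1.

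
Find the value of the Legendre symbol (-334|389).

1

Pull out -1: (-334|389) = (-1|389)·(334|389). Since 389 ≡ 1 (mod 4), (-1|389) = +1. Now have (334|389).
Factor out 2: 334 = 2·167. Since 389 ≡ 5 (mod 8), (2|389) = -1. Now have -(167|389).
389 ≡ 1 (mod 4), so quadratic reciprocity gives (167|389) = (389|167). Reduce: 389 ≡ 55 (mod 167). Now have -(55|167).
Both 55 ≡ 3 and 167 ≡ 3 (mod 4), so reciprocity gives (55|167) = -(167|55). Reduce: 167 ≡ 2 (mod 55). Now have (2|55).
Factor out 2: 2 = 2. Since 55 ≡ 7 (mod 8), (2|55) = +1. Now have (1|55).
(1|55) = 1. Collecting the sign factors: 1.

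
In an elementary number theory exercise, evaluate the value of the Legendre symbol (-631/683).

Pull out -1: (-631/683) = (-1/683)·(631/683). Since 683 ≡ 3 (mod 4), (-1/683) = -1. Now have -(631/683).
Both 631 ≡ 3 and 683 ≡ 3 (mod 4), so reciprocity gives (631/683) = -(683/631). Reduce: 683 ≡ 52 (mod 631). Now have (52/631).
Factor out 2: 52 = 2^2·13. Since 631 ≡ 7 (mod 8), (2/631) = +1, and (2/631)^2 = +1. Now have (13/631).
13 ≡ 1 (mod 4), so quadratic reciprocity gives (13/631) = (631/13). Reduce: 631 ≡ 7 (mod 13). Now have (7/13).
13 ≡ 1 (mod 4), so quadratic reciprocity gives (7/13) = (13/7). Reduce: 13 ≡ 6 (mod 7). Now have (6/7).
Factor out 2: 6 = 2·3. Since 7 ≡ 7 (mod 8), (2/7) = +1. Now have (3/7).
Both 3 ≡ 3 and 7 ≡ 3 (mod 4), so reciprocity gives (3/7) = -(7/3). Reduce: 7 ≡ 1 (mod 3). Now have -(1/3).
(1/3) = 1. Collecting the sign factors: -1.

-1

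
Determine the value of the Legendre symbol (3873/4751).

1

(3873/4751)
  = (4751/3873)    [QR: 3873 ≡ 1 mod 4, sign kept]
  = (878/3873)    [4751 ≡ 878 mod 3873]
  = (439/3873)    [3873 ≡ 1 mod 8 ⇒ (2/3873) = +1]
  = (3873/439)    [QR: 3873 ≡ 1 mod 4, sign kept]
  = (361/439)    [3873 ≡ 361 mod 439]
  = (439/361)    [QR: 361 ≡ 1 mod 4, sign kept]
  = (78/361)    [439 ≡ 78 mod 361]
  = (39/361)    [361 ≡ 1 mod 8 ⇒ (2/361) = +1]
  = (361/39)    [QR: 361 ≡ 1 mod 4, sign kept]
  = (10/39)    [361 ≡ 10 mod 39]
  = (5/39)    [39 ≡ 7 mod 8 ⇒ (2/39) = +1]
  = (39/5)    [QR: 5 ≡ 1 mod 4, sign kept]
  = (4/5)    [39 ≡ 4 mod 5]
  = (1/5)    [5 ≡ 5 mod 8 ⇒ (2/5)^2 = +1]
  = 1    [(1/5) = 1]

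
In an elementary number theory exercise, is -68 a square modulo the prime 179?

no

(-68|179)
  = -(68|179)    [179 ≡ 3 mod 4 ⇒ (-1|179) = -1]
  = -(17|179)    [179 ≡ 3 mod 8 ⇒ (2|179)^2 = +1]
  = -(179|17)    [QR: 17 ≡ 1 mod 4, sign kept]
  = -(9|17)    [179 ≡ 9 mod 17]
  = -(17|9)    [QR: 9 ≡ 1 mod 4, sign kept]
  = -(8|9)    [17 ≡ 8 mod 9]
  = -(1|9)    [9 ≡ 1 mod 8 ⇒ (2|9)^3 = +1]
  = -1    [(1|9) = 1]
The Legendre symbol is -1, so x^2 ≡ -68 (mod 179) has no solution.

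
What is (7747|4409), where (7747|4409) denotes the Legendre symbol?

(7747|4409)
  = (3338|4409)    [7747 ≡ 3338 mod 4409]
  = (1669|4409)    [4409 ≡ 1 mod 8 ⇒ (2|4409) = +1]
  = (4409|1669)    [QR: 1669 ≡ 1 mod 4, sign kept]
  = (1071|1669)    [4409 ≡ 1071 mod 1669]
  = (1669|1071)    [QR: 1669 ≡ 1 mod 4, sign kept]
  = (598|1071)    [1669 ≡ 598 mod 1071]
  = (299|1071)    [1071 ≡ 7 mod 8 ⇒ (2|1071) = +1]
  = -(1071|299)    [QR: both ≡ 3 mod 4, sign flips]
  = -(174|299)    [1071 ≡ 174 mod 299]
  = (87|299)    [299 ≡ 3 mod 8 ⇒ (2|299) = -1]
  = -(299|87)    [QR: both ≡ 3 mod 4, sign flips]
  = -(38|87)    [299 ≡ 38 mod 87]
  = -(19|87)    [87 ≡ 7 mod 8 ⇒ (2|87) = +1]
  = (87|19)    [QR: both ≡ 3 mod 4, sign flips]
  = (11|19)    [87 ≡ 11 mod 19]
  = -(19|11)    [QR: both ≡ 3 mod 4, sign flips]
  = -(8|11)    [19 ≡ 8 mod 11]
  = (1|11)    [11 ≡ 3 mod 8 ⇒ (2|11)^3 = -1]
  = 1    [(1|11) = 1]

1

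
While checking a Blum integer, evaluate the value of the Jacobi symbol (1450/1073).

0

(1450/1073)
  = (377/1073)    [1450 ≡ 377 mod 1073]
  = (1073/377)    [QR: 377 ≡ 1 mod 4, sign kept]
  = (319/377)    [1073 ≡ 319 mod 377]
  = (377/319)    [QR: 377 ≡ 1 mod 4, sign kept]
  = (58/319)    [377 ≡ 58 mod 319]
  = (29/319)    [319 ≡ 7 mod 8 ⇒ (2/319) = +1]
  = (319/29)    [QR: 29 ≡ 1 mod 4, sign kept]
  = (0/29)    [319 ≡ 0 mod 29]
  = 0    [numerator 0, gcd > 1]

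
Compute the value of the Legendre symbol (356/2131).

(356/2131)
  = (89/2131)    [2131 ≡ 3 mod 8 ⇒ (2/2131)^2 = +1]
  = (2131/89)    [QR: 89 ≡ 1 mod 4, sign kept]
  = (84/89)    [2131 ≡ 84 mod 89]
  = (21/89)    [89 ≡ 1 mod 8 ⇒ (2/89)^2 = +1]
  = (89/21)    [QR: 21 ≡ 1 mod 4, sign kept]
  = (5/21)    [89 ≡ 5 mod 21]
  = (21/5)    [QR: 5 ≡ 1 mod 4, sign kept]
  = (1/5)    [21 ≡ 1 mod 5]
  = 1    [(1/5) = 1]

1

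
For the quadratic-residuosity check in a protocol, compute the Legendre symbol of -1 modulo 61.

Reduce the numerator: -1 ≡ 60 (mod 61), so (-1|61) = (60|61).
Factor out 2: 60 = 2^2·15. Since 61 ≡ 5 (mod 8), (2|61) = -1, and (2|61)^2 = +1. Now have (15|61).
61 ≡ 1 (mod 4), so quadratic reciprocity gives (15|61) = (61|15). Reduce: 61 ≡ 1 (mod 15). Now have (1|15).
(1|15) = 1. Collecting the sign factors: 1.

1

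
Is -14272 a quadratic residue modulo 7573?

(-14272/7573)
  = (14272/7573)    [7573 ≡ 1 mod 4 ⇒ (-1/7573) = +1]
  = (6699/7573)    [14272 ≡ 6699 mod 7573]
  = (7573/6699)    [QR: 7573 ≡ 1 mod 4, sign kept]
  = (874/6699)    [7573 ≡ 874 mod 6699]
  = -(437/6699)    [6699 ≡ 3 mod 8 ⇒ (2/6699) = -1]
  = -(6699/437)    [QR: 437 ≡ 1 mod 4, sign kept]
  = -(144/437)    [6699 ≡ 144 mod 437]
  = -(9/437)    [437 ≡ 5 mod 8 ⇒ (2/437)^4 = +1]
  = -(437/9)    [QR: 9 ≡ 1 mod 4, sign kept]
  = -(5/9)    [437 ≡ 5 mod 9]
  = -(9/5)    [QR: 5 ≡ 1 mod 4, sign kept]
  = -(4/5)    [9 ≡ 4 mod 5]
  = -(1/5)    [5 ≡ 5 mod 8 ⇒ (2/5)^2 = +1]
  = -1    [(1/5) = 1]
(-14272/7573) = -1, and 7573 is prime, so -14272 is not a quadratic residue mod 7573.

no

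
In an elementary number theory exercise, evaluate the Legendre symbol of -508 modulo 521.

(-508|521)
  = (508|521)    [521 ≡ 1 mod 4 ⇒ (-1|521) = +1]
  = (127|521)    [521 ≡ 1 mod 8 ⇒ (2|521)^2 = +1]
  = (521|127)    [QR: 521 ≡ 1 mod 4, sign kept]
  = (13|127)    [521 ≡ 13 mod 127]
  = (127|13)    [QR: 13 ≡ 1 mod 4, sign kept]
  = (10|13)    [127 ≡ 10 mod 13]
  = -(5|13)    [13 ≡ 5 mod 8 ⇒ (2|13) = -1]
  = -(13|5)    [QR: 5 ≡ 1 mod 4, sign kept]
  = -(3|5)    [13 ≡ 3 mod 5]
  = -(5|3)    [QR: 5 ≡ 1 mod 4, sign kept]
  = -(2|3)    [5 ≡ 2 mod 3]
  = (1|3)    [3 ≡ 3 mod 8 ⇒ (2|3) = -1]
  = 1    [(1|3) = 1]

1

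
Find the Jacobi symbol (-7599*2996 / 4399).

1

By multiplicativity, (-7599·2996 / 4399) = (-7599 / 4399)·(2996 / 4399).
First factor (-7599 / 4399):
Pull out -1: (-7599 / 4399) = (-1 / 4399)·(7599 / 4399). Since 4399 ≡ 3 (mod 4), (-1 / 4399) = -1. Now have -(7599 / 4399).
Reduce the numerator: 7599 ≡ 3200 (mod 4399), so (7599 / 4399) = (3200 / 4399).
Factor out 2: 3200 = 2^7·25. Since 4399 ≡ 7 (mod 8), (2 / 4399) = +1, and (2 / 4399)^7 = +1. Now have -(25 / 4399).
25 ≡ 1 (mod 4), so quadratic reciprocity gives (25 / 4399) = (4399 / 25). Reduce: 4399 ≡ 24 (mod 25). Now have -(24 / 25).
Factor out 2: 24 = 2^3·3. Since 25 ≡ 1 (mod 8), (2 / 25) = +1, and (2 / 25)^3 = +1. Now have -(3 / 25).
25 ≡ 1 (mod 4), so quadratic reciprocity gives (3 / 25) = (25 / 3). Reduce: 25 ≡ 1 (mod 3). Now have -(1 / 3).
(1 / 3) = 1. Collecting the sign factors: -1.
Second factor (2996 / 4399):
Factor out 2: 2996 = 2^2·749. Since 4399 ≡ 7 (mod 8), (2 / 4399) = +1, and (2 / 4399)^2 = +1. Now have (749 / 4399).
749 ≡ 1 (mod 4), so quadratic reciprocity gives (749 / 4399) = (4399 / 749). Reduce: 4399 ≡ 654 (mod 749). Now have (654 / 749).
Factor out 2: 654 = 2·327. Since 749 ≡ 5 (mod 8), (2 / 749) = -1. Now have -(327 / 749).
749 ≡ 1 (mod 4), so quadratic reciprocity gives (327 / 749) = (749 / 327). Reduce: 749 ≡ 95 (mod 327). Now have -(95 / 327).
Both 95 ≡ 3 and 327 ≡ 3 (mod 4), so reciprocity gives (95 / 327) = -(327 / 95). Reduce: 327 ≡ 42 (mod 95). Now have (42 / 95).
Factor out 2: 42 = 2·21. Since 95 ≡ 7 (mod 8), (2 / 95) = +1. Now have (21 / 95).
21 ≡ 1 (mod 4), so quadratic reciprocity gives (21 / 95) = (95 / 21). Reduce: 95 ≡ 11 (mod 21). Now have (11 / 21).
21 ≡ 1 (mod 4), so quadratic reciprocity gives (11 / 21) = (21 / 11). Reduce: 21 ≡ 10 (mod 11). Now have (10 / 11).
Factor out 2: 10 = 2·5. Since 11 ≡ 3 (mod 8), (2 / 11) = -1. Now have -(5 / 11).
5 ≡ 1 (mod 4), so quadratic reciprocity gives (5 / 11) = (11 / 5). Reduce: 11 ≡ 1 (mod 5). Now have -(1 / 5).
(1 / 5) = 1. Collecting the sign factors: -1.
Product: (-1)·(-1) = 1.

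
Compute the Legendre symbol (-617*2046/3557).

-1

By multiplicativity, (-617·2046/3557) = (-617/3557)·(2046/3557).
First factor (-617/3557):
(-617/3557)
  = (2940/3557)    [-617 ≡ 2940 mod 3557]
  = (735/3557)    [3557 ≡ 5 mod 8 ⇒ (2/3557)^2 = +1]
  = (3557/735)    [QR: 3557 ≡ 1 mod 4, sign kept]
  = (617/735)    [3557 ≡ 617 mod 735]
  = (735/617)    [QR: 617 ≡ 1 mod 4, sign kept]
  = (118/617)    [735 ≡ 118 mod 617]
  = (59/617)    [617 ≡ 1 mod 8 ⇒ (2/617) = +1]
  = (617/59)    [QR: 617 ≡ 1 mod 4, sign kept]
  = (27/59)    [617 ≡ 27 mod 59]
  = -(59/27)    [QR: both ≡ 3 mod 4, sign flips]
  = -(5/27)    [59 ≡ 5 mod 27]
  = -(27/5)    [QR: 5 ≡ 1 mod 4, sign kept]
  = -(2/5)    [27 ≡ 2 mod 5]
  = (1/5)    [5 ≡ 5 mod 8 ⇒ (2/5) = -1]
  = 1    [(1/5) = 1]
Second factor (2046/3557):
(2046/3557)
  = -(1023/3557)    [3557 ≡ 5 mod 8 ⇒ (2/3557) = -1]
  = -(3557/1023)    [QR: 3557 ≡ 1 mod 4, sign kept]
  = -(488/1023)    [3557 ≡ 488 mod 1023]
  = -(61/1023)    [1023 ≡ 7 mod 8 ⇒ (2/1023)^3 = +1]
  = -(1023/61)    [QR: 61 ≡ 1 mod 4, sign kept]
  = -(47/61)    [1023 ≡ 47 mod 61]
  = -(61/47)    [QR: 61 ≡ 1 mod 4, sign kept]
  = -(14/47)    [61 ≡ 14 mod 47]
  = -(7/47)    [47 ≡ 7 mod 8 ⇒ (2/47) = +1]
  = (47/7)    [QR: both ≡ 3 mod 4, sign flips]
  = (5/7)    [47 ≡ 5 mod 7]
  = (7/5)    [QR: 5 ≡ 1 mod 4, sign kept]
  = (2/5)    [7 ≡ 2 mod 5]
  = -(1/5)    [5 ≡ 5 mod 8 ⇒ (2/5) = -1]
  = -1    [(1/5) = 1]
Product: (1)·(-1) = -1.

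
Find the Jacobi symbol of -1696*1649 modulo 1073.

1

By multiplicativity, (-1696·1649/1073) = (-1696/1073)·(1649/1073).
First factor (-1696/1073):
(-1696/1073)
  = (450/1073)    [-1696 ≡ 450 mod 1073]
  = (225/1073)    [1073 ≡ 1 mod 8 ⇒ (2/1073) = +1]
  = (1073/225)    [QR: 225 ≡ 1 mod 4, sign kept]
  = (173/225)    [1073 ≡ 173 mod 225]
  = (225/173)    [QR: 173 ≡ 1 mod 4, sign kept]
  = (52/173)    [225 ≡ 52 mod 173]
  = (13/173)    [173 ≡ 5 mod 8 ⇒ (2/173)^2 = +1]
  = (173/13)    [QR: 13 ≡ 1 mod 4, sign kept]
  = (4/13)    [173 ≡ 4 mod 13]
  = (1/13)    [13 ≡ 5 mod 8 ⇒ (2/13)^2 = +1]
  = 1    [(1/13) = 1]
Second factor (1649/1073):
(1649/1073)
  = (576/1073)    [1649 ≡ 576 mod 1073]
  = (9/1073)    [1073 ≡ 1 mod 8 ⇒ (2/1073)^6 = +1]
  = (1073/9)    [QR: 9 ≡ 1 mod 4, sign kept]
  = (2/9)    [1073 ≡ 2 mod 9]
  = (1/9)    [9 ≡ 1 mod 8 ⇒ (2/9) = +1]
  = 1    [(1/9) = 1]
Product: (1)·(1) = 1.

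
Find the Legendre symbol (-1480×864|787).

By multiplicativity, (-1480·864|787) = (-1480|787)·(864|787).
First factor (-1480|787):
Reduce the numerator: -1480 ≡ 94 (mod 787), so (-1480|787) = (94|787).
Factor out 2: 94 = 2·47. Since 787 ≡ 3 (mod 8), (2|787) = -1. Now have -(47|787).
Both 47 ≡ 3 and 787 ≡ 3 (mod 4), so reciprocity gives (47|787) = -(787|47). Reduce: 787 ≡ 35 (mod 47). Now have (35|47).
Both 35 ≡ 3 and 47 ≡ 3 (mod 4), so reciprocity gives (35|47) = -(47|35). Reduce: 47 ≡ 12 (mod 35). Now have -(12|35).
Factor out 2: 12 = 2^2·3. Since 35 ≡ 3 (mod 8), (2|35) = -1, and (2|35)^2 = +1. Now have -(3|35).
Both 3 ≡ 3 and 35 ≡ 3 (mod 4), so reciprocity gives (3|35) = -(35|3). Reduce: 35 ≡ 2 (mod 3). Now have (2|3).
Factor out 2: 2 = 2. Since 3 ≡ 3 (mod 8), (2|3) = -1. Now have -(1|3).
(1|3) = 1. Collecting the sign factors: -1.
Second factor (864|787):
Reduce the numerator: 864 ≡ 77 (mod 787), so (864|787) = (77|787).
77 ≡ 1 (mod 4), so quadratic reciprocity gives (77|787) = (787|77). Reduce: 787 ≡ 17 (mod 77). Now have (17|77).
17 ≡ 1 (mod 4), so quadratic reciprocity gives (17|77) = (77|17). Reduce: 77 ≡ 9 (mod 17). Now have (9|17).
9 ≡ 1 (mod 4), so quadratic reciprocity gives (9|17) = (17|9). Reduce: 17 ≡ 8 (mod 9). Now have (8|9).
Factor out 2: 8 = 2^3. Since 9 ≡ 1 (mod 8), (2|9) = +1, and (2|9)^3 = +1. Now have (1|9).
(1|9) = 1. Collecting the sign factors: 1.
Product: (-1)·(1) = -1.

-1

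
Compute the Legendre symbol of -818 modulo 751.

Pull out -1: (-818/751) = (-1/751)·(818/751). Since 751 ≡ 3 (mod 4), (-1/751) = -1. Now have -(818/751).
Reduce the numerator: 818 ≡ 67 (mod 751), so (818/751) = (67/751).
Both 67 ≡ 3 and 751 ≡ 3 (mod 4), so reciprocity gives (67/751) = -(751/67). Reduce: 751 ≡ 14 (mod 67). Now have (14/67).
Factor out 2: 14 = 2·7. Since 67 ≡ 3 (mod 8), (2/67) = -1. Now have -(7/67).
Both 7 ≡ 3 and 67 ≡ 3 (mod 4), so reciprocity gives (7/67) = -(67/7). Reduce: 67 ≡ 4 (mod 7). Now have (4/7).
Factor out 2: 4 = 2^2. Since 7 ≡ 7 (mod 8), (2/7) = +1, and (2/7)^2 = +1. Now have (1/7).
(1/7) = 1. Collecting the sign factors: 1.

1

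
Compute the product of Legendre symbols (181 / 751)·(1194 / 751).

By multiplicativity, (181·1194 / 751) = (181 / 751)·(1194 / 751).
First factor (181 / 751):
181 ≡ 1 (mod 4), so quadratic reciprocity gives (181 / 751) = (751 / 181). Reduce: 751 ≡ 27 (mod 181). Now have (27 / 181).
181 ≡ 1 (mod 4), so quadratic reciprocity gives (27 / 181) = (181 / 27). Reduce: 181 ≡ 19 (mod 27). Now have (19 / 27).
Both 19 ≡ 3 and 27 ≡ 3 (mod 4), so reciprocity gives (19 / 27) = -(27 / 19). Reduce: 27 ≡ 8 (mod 19). Now have -(8 / 19).
Factor out 2: 8 = 2^3. Since 19 ≡ 3 (mod 8), (2 / 19) = -1, and (2 / 19)^3 = -1. Now have (1 / 19).
(1 / 19) = 1. Collecting the sign factors: 1.
Second factor (1194 / 751):
Reduce the numerator: 1194 ≡ 443 (mod 751), so (1194 / 751) = (443 / 751).
Both 443 ≡ 3 and 751 ≡ 3 (mod 4), so reciprocity gives (443 / 751) = -(751 / 443). Reduce: 751 ≡ 308 (mod 443). Now have -(308 / 443).
Factor out 2: 308 = 2^2·77. Since 443 ≡ 3 (mod 8), (2 / 443) = -1, and (2 / 443)^2 = +1. Now have -(77 / 443).
77 ≡ 1 (mod 4), so quadratic reciprocity gives (77 / 443) = (443 / 77). Reduce: 443 ≡ 58 (mod 77). Now have -(58 / 77).
Factor out 2: 58 = 2·29. Since 77 ≡ 5 (mod 8), (2 / 77) = -1. Now have (29 / 77).
29 ≡ 1 (mod 4), so quadratic reciprocity gives (29 / 77) = (77 / 29). Reduce: 77 ≡ 19 (mod 29). Now have (19 / 29).
29 ≡ 1 (mod 4), so quadratic reciprocity gives (19 / 29) = (29 / 19). Reduce: 29 ≡ 10 (mod 19). Now have (10 / 19).
Factor out 2: 10 = 2·5. Since 19 ≡ 3 (mod 8), (2 / 19) = -1. Now have -(5 / 19).
5 ≡ 1 (mod 4), so quadratic reciprocity gives (5 / 19) = (19 / 5). Reduce: 19 ≡ 4 (mod 5). Now have -(4 / 5).
Factor out 2: 4 = 2^2. Since 5 ≡ 5 (mod 8), (2 / 5) = -1, and (2 / 5)^2 = +1. Now have -(1 / 5).
(1 / 5) = 1. Collecting the sign factors: -1.
Product: (1)·(-1) = -1.

-1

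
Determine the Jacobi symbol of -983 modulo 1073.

-1

(-983 / 1073)
  = (90 / 1073)    [-983 ≡ 90 mod 1073]
  = (45 / 1073)    [1073 ≡ 1 mod 8 ⇒ (2 / 1073) = +1]
  = (1073 / 45)    [QR: 45 ≡ 1 mod 4, sign kept]
  = (38 / 45)    [1073 ≡ 38 mod 45]
  = -(19 / 45)    [45 ≡ 5 mod 8 ⇒ (2 / 45) = -1]
  = -(45 / 19)    [QR: 45 ≡ 1 mod 4, sign kept]
  = -(7 / 19)    [45 ≡ 7 mod 19]
  = (19 / 7)    [QR: both ≡ 3 mod 4, sign flips]
  = (5 / 7)    [19 ≡ 5 mod 7]
  = (7 / 5)    [QR: 5 ≡ 1 mod 4, sign kept]
  = (2 / 5)    [7 ≡ 2 mod 5]
  = -(1 / 5)    [5 ≡ 5 mod 8 ⇒ (2 / 5) = -1]
  = -1    [(1 / 5) = 1]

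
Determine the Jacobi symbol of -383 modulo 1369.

Pull out -1: (-383|1369) = (-1|1369)·(383|1369). Since 1369 ≡ 1 (mod 4), (-1|1369) = +1. Now have (383|1369).
1369 ≡ 1 (mod 4), so quadratic reciprocity gives (383|1369) = (1369|383). Reduce: 1369 ≡ 220 (mod 383). Now have (220|383).
Factor out 2: 220 = 2^2·55. Since 383 ≡ 7 (mod 8), (2|383) = +1, and (2|383)^2 = +1. Now have (55|383).
Both 55 ≡ 3 and 383 ≡ 3 (mod 4), so reciprocity gives (55|383) = -(383|55). Reduce: 383 ≡ 53 (mod 55). Now have -(53|55).
53 ≡ 1 (mod 4), so quadratic reciprocity gives (53|55) = (55|53). Reduce: 55 ≡ 2 (mod 53). Now have -(2|53).
Factor out 2: 2 = 2. Since 53 ≡ 5 (mod 8), (2|53) = -1. Now have (1|53).
(1|53) = 1. Collecting the sign factors: 1.

1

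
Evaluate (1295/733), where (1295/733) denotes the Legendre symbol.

1

Reduce the numerator: 1295 ≡ 562 (mod 733), so (1295/733) = (562/733).
Factor out 2: 562 = 2·281. Since 733 ≡ 5 (mod 8), (2/733) = -1. Now have -(281/733).
281 ≡ 1 (mod 4), so quadratic reciprocity gives (281/733) = (733/281). Reduce: 733 ≡ 171 (mod 281). Now have -(171/281).
281 ≡ 1 (mod 4), so quadratic reciprocity gives (171/281) = (281/171). Reduce: 281 ≡ 110 (mod 171). Now have -(110/171).
Factor out 2: 110 = 2·55. Since 171 ≡ 3 (mod 8), (2/171) = -1. Now have (55/171).
Both 55 ≡ 3 and 171 ≡ 3 (mod 4), so reciprocity gives (55/171) = -(171/55). Reduce: 171 ≡ 6 (mod 55). Now have -(6/55).
Factor out 2: 6 = 2·3. Since 55 ≡ 7 (mod 8), (2/55) = +1. Now have -(3/55).
Both 3 ≡ 3 and 55 ≡ 3 (mod 4), so reciprocity gives (3/55) = -(55/3). Reduce: 55 ≡ 1 (mod 3). Now have (1/3).
(1/3) = 1. Collecting the sign factors: 1.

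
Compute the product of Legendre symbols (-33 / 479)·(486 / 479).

By multiplicativity, (-33·486 / 479) = (-33 / 479)·(486 / 479).
First factor (-33 / 479):
Reduce the numerator: -33 ≡ 446 (mod 479), so (-33 / 479) = (446 / 479).
Factor out 2: 446 = 2·223. Since 479 ≡ 7 (mod 8), (2 / 479) = +1. Now have (223 / 479).
Both 223 ≡ 3 and 479 ≡ 3 (mod 4), so reciprocity gives (223 / 479) = -(479 / 223). Reduce: 479 ≡ 33 (mod 223). Now have -(33 / 223).
33 ≡ 1 (mod 4), so quadratic reciprocity gives (33 / 223) = (223 / 33). Reduce: 223 ≡ 25 (mod 33). Now have -(25 / 33).
25 ≡ 1 (mod 4), so quadratic reciprocity gives (25 / 33) = (33 / 25). Reduce: 33 ≡ 8 (mod 25). Now have -(8 / 25).
Factor out 2: 8 = 2^3. Since 25 ≡ 1 (mod 8), (2 / 25) = +1, and (2 / 25)^3 = +1. Now have -(1 / 25).
(1 / 25) = 1. Collecting the sign factors: -1.
Second factor (486 / 479):
Reduce the numerator: 486 ≡ 7 (mod 479), so (486 / 479) = (7 / 479).
Both 7 ≡ 3 and 479 ≡ 3 (mod 4), so reciprocity gives (7 / 479) = -(479 / 7). Reduce: 479 ≡ 3 (mod 7). Now have -(3 / 7).
Both 3 ≡ 3 and 7 ≡ 3 (mod 4), so reciprocity gives (3 / 7) = -(7 / 3). Reduce: 7 ≡ 1 (mod 3). Now have (1 / 3).
(1 / 3) = 1. Collecting the sign factors: 1.
Product: (-1)·(1) = -1.

-1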